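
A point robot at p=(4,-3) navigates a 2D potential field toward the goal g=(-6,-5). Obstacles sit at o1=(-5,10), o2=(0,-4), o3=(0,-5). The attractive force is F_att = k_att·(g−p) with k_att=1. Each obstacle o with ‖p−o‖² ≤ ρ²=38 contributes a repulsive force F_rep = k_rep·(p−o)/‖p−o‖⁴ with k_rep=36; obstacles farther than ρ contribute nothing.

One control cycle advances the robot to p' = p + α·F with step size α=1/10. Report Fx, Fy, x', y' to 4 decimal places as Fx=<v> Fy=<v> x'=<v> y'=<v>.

F_att = 1·(g−p) = 1·(-10,-2) = (-10.0000,-2.0000)
o1: d²=250 > ρ²=38 → inactive
o2: d²=17 ≤ ρ²=38; F_rep = 36·(4,1)/17² = (0.4983,0.1246)
o3: d²=20 ≤ ρ²=38; F_rep = 36·(4,2)/20² = (0.3600,0.1800)
F = F_att + ΣF_rep = (-9.1417,-1.6954)
p' = p + 1/10·F = (3.0858,-3.1695)

Fx=-9.1417 Fy=-1.6954 x'=3.0858 y'=-3.1695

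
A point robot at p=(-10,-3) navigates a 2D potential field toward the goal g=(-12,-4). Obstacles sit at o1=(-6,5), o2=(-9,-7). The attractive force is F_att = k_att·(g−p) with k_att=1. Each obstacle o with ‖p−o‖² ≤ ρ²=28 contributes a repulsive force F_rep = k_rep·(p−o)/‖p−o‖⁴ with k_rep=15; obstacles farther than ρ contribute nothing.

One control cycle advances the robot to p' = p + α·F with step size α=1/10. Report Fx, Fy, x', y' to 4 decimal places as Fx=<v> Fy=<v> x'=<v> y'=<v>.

F_att = 1·(g−p) = 1·(-2,-1) = (-2.0000,-1.0000)
o1: d²=80 > ρ²=28 → inactive
o2: d²=17 ≤ ρ²=28; F_rep = 15·(-1,4)/17² = (-0.0519,0.2076)
F = F_att + ΣF_rep = (-2.0519,-0.7924)
p' = p + 1/10·F = (-10.2052,-3.0792)

Fx=-2.0519 Fy=-0.7924 x'=-10.2052 y'=-3.0792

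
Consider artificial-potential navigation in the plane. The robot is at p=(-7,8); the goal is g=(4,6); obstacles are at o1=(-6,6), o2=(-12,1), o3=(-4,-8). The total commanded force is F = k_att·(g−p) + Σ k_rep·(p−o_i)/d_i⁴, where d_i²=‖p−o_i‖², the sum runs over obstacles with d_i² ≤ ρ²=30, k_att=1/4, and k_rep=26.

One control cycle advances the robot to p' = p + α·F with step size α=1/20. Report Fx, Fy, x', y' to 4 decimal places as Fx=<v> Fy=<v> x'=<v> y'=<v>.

Fx=1.7100 Fy=1.5800 x'=-6.9145 y'=8.0790

F_att = 1/4·(g−p) = 1/4·(11,-2) = (2.7500,-0.5000)
o1: d²=5 ≤ ρ²=30; F_rep = 26·(-1,2)/5² = (-1.0400,2.0800)
o2: d²=74 > ρ²=30 → inactive
o3: d²=265 > ρ²=30 → inactive
F = F_att + ΣF_rep = (1.7100,1.5800)
p' = p + 1/20·F = (-6.9145,8.0790)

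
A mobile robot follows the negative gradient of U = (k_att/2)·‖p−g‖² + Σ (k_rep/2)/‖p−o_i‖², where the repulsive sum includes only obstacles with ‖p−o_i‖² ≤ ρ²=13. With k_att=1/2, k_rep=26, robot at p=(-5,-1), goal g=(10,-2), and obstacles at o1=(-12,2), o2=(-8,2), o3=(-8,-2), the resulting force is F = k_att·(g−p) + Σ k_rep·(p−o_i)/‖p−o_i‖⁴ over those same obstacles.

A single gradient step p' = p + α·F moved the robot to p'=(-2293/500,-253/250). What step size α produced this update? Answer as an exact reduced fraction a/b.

α = 1/20

F_att = 1/2·(g−p) = 1/2·(15,-1) = (7.5000,-0.5000)
o1: d²=58 > ρ²=13 → inactive
o2: d²=18 > ρ²=13 → inactive
o3: d²=10 ≤ ρ²=13; F_rep = 26·(3,1)/10² = (0.7800,0.2600)
F = F_att + ΣF_rep = (8.2800,-0.2400)
Δp = p'−p = (0.4140,-0.0120); α = Δx/Fx = (207/500) / (207/25) = 1/20
check: Δy/Fy = (-3/250) / (-6/25) = 1/20 ✓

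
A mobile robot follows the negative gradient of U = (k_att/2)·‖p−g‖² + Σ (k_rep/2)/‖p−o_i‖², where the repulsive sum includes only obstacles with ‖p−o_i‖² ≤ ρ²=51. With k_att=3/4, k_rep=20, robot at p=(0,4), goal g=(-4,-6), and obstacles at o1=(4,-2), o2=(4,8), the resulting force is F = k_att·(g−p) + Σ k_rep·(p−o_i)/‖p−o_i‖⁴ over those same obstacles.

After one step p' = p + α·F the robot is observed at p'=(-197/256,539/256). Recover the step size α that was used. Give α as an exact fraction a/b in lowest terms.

α = 1/4

F_att = 3/4·(g−p) = 3/4·(-4,-10) = (-3.0000,-7.5000)
o1: d²=52 > ρ²=51 → inactive
o2: d²=32 ≤ ρ²=51; F_rep = 20·(-4,-4)/32² = (-0.0781,-0.0781)
F = F_att + ΣF_rep = (-3.0781,-7.5781)
Δp = p'−p = (-0.7695,-1.8945); α = Δx/Fx = (-197/256) / (-197/64) = 1/4
check: Δy/Fy = (-485/256) / (-485/64) = 1/4 ✓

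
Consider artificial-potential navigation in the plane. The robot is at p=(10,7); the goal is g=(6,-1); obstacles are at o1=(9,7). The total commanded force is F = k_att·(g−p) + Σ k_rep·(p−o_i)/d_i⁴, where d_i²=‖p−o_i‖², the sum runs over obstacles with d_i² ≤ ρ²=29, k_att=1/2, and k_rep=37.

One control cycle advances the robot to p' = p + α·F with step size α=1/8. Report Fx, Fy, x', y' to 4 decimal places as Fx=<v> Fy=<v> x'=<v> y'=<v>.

F_att = 1/2·(g−p) = 1/2·(-4,-8) = (-2.0000,-4.0000)
o1: d²=1 ≤ ρ²=29; F_rep = 37·(1,0)/1² = (37.0000,0.0000)
F = F_att + ΣF_rep = (35.0000,-4.0000)
p' = p + 1/8·F = (14.3750,6.5000)

Fx=35.0000 Fy=-4.0000 x'=14.3750 y'=6.5000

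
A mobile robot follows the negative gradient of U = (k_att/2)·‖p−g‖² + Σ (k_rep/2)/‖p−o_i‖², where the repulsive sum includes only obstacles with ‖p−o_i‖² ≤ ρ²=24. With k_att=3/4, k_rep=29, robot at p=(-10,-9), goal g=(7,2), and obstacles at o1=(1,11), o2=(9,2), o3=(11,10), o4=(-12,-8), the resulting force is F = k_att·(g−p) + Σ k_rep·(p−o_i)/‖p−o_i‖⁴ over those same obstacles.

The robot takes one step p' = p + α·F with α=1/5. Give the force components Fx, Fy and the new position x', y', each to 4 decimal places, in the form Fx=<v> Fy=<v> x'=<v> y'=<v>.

Fx=15.0700 Fy=7.0900 x'=-6.9860 y'=-7.5820

F_att = 3/4·(g−p) = 3/4·(17,11) = (12.7500,8.2500)
o1: d²=521 > ρ²=24 → inactive
o2: d²=482 > ρ²=24 → inactive
o3: d²=802 > ρ²=24 → inactive
o4: d²=5 ≤ ρ²=24; F_rep = 29·(2,-1)/5² = (2.3200,-1.1600)
F = F_att + ΣF_rep = (15.0700,7.0900)
p' = p + 1/5·F = (-6.9860,-7.5820)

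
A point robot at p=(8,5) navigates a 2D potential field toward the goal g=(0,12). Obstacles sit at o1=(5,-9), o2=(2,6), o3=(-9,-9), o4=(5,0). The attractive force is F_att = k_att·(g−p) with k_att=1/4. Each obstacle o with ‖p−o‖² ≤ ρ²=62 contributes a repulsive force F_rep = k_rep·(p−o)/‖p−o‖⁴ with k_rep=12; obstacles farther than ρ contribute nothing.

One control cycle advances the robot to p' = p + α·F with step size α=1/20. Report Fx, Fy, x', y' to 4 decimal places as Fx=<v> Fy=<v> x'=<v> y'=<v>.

F_att = 1/4·(g−p) = 1/4·(-8,7) = (-2.0000,1.7500)
o1: d²=205 > ρ²=62 → inactive
o2: d²=37 ≤ ρ²=62; F_rep = 12·(6,-1)/37² = (0.0526,-0.0088)
o3: d²=485 > ρ²=62 → inactive
o4: d²=34 ≤ ρ²=62; F_rep = 12·(3,5)/34² = (0.0311,0.0519)
F = F_att + ΣF_rep = (-1.9163,1.7931)
p' = p + 1/20·F = (7.9042,5.0897)

Fx=-1.9163 Fy=1.7931 x'=7.9042 y'=5.0897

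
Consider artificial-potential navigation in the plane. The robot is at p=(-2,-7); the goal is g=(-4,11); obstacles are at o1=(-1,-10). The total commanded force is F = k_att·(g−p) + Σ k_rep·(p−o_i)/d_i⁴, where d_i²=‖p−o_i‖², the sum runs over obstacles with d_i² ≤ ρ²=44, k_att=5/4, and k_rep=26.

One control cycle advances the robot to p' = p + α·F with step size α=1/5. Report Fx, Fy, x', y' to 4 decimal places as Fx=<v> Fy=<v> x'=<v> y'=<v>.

Fx=-2.7600 Fy=23.2800 x'=-2.5520 y'=-2.3440

F_att = 5/4·(g−p) = 5/4·(-2,18) = (-2.5000,22.5000)
o1: d²=10 ≤ ρ²=44; F_rep = 26·(-1,3)/10² = (-0.2600,0.7800)
F = F_att + ΣF_rep = (-2.7600,23.2800)
p' = p + 1/5·F = (-2.5520,-2.3440)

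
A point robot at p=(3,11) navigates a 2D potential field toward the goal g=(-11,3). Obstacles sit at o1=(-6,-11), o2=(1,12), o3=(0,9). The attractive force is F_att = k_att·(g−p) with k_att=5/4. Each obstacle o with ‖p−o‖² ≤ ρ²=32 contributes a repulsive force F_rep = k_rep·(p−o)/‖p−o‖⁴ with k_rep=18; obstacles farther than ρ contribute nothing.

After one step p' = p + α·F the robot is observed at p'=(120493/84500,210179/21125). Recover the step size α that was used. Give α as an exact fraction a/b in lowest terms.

F_att = 5/4·(g−p) = 5/4·(-14,-8) = (-17.5000,-10.0000)
o1: d²=565 > ρ²=32 → inactive
o2: d²=5 ≤ ρ²=32; F_rep = 18·(2,-1)/5² = (1.4400,-0.7200)
o3: d²=13 ≤ ρ²=32; F_rep = 18·(3,2)/13² = (0.3195,0.2130)
F = F_att + ΣF_rep = (-15.7405,-10.5070)
Δp = p'−p = (-1.5740,-1.0507); α = Δx/Fx = (-133007/84500) / (-133007/8450) = 1/10
check: Δy/Fy = (-22196/21125) / (-44392/4225) = 1/10 ✓

α = 1/10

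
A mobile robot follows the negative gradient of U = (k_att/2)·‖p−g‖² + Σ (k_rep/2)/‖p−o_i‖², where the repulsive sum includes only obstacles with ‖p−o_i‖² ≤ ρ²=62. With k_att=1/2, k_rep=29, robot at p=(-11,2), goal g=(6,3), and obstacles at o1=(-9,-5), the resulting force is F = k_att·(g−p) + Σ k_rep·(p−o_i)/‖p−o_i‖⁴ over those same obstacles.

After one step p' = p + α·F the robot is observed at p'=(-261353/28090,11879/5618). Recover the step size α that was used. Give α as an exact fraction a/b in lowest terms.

α = 1/5

F_att = 1/2·(g−p) = 1/2·(17,1) = (8.5000,0.5000)
o1: d²=53 ≤ ρ²=62; F_rep = 29·(-2,7)/53² = (-0.0206,0.0723)
F = F_att + ΣF_rep = (8.4794,0.5723)
Δp = p'−p = (1.6959,0.1145); α = Δx/Fx = (47637/28090) / (47637/5618) = 1/5
check: Δy/Fy = (643/5618) / (3215/5618) = 1/5 ✓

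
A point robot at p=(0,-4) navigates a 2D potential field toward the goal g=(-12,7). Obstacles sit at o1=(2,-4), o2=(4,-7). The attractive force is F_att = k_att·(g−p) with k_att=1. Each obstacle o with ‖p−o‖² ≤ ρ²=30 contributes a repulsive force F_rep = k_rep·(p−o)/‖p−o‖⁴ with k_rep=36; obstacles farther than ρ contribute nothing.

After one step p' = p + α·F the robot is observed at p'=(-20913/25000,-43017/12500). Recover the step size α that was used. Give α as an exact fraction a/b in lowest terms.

α = 1/20

F_att = 1·(g−p) = 1·(-12,11) = (-12.0000,11.0000)
o1: d²=4 ≤ ρ²=30; F_rep = 36·(-2,0)/4² = (-4.5000,0.0000)
o2: d²=25 ≤ ρ²=30; F_rep = 36·(-4,3)/25² = (-0.2304,0.1728)
F = F_att + ΣF_rep = (-16.7304,11.1728)
Δp = p'−p = (-0.8365,0.5586); α = Δx/Fx = (-20913/25000) / (-20913/1250) = 1/20
check: Δy/Fy = (6983/12500) / (6983/625) = 1/20 ✓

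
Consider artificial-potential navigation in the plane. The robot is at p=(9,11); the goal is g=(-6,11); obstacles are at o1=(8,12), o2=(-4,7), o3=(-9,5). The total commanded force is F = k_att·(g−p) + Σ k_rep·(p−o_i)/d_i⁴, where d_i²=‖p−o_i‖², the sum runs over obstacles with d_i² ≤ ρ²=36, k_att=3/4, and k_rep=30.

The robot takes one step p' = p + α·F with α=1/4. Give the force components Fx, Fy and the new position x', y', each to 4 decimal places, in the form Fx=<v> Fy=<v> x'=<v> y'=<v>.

Fx=-3.7500 Fy=-7.5000 x'=8.0625 y'=9.1250

F_att = 3/4·(g−p) = 3/4·(-15,0) = (-11.2500,0.0000)
o1: d²=2 ≤ ρ²=36; F_rep = 30·(1,-1)/2² = (7.5000,-7.5000)
o2: d²=185 > ρ²=36 → inactive
o3: d²=360 > ρ²=36 → inactive
F = F_att + ΣF_rep = (-3.7500,-7.5000)
p' = p + 1/4·F = (8.0625,9.1250)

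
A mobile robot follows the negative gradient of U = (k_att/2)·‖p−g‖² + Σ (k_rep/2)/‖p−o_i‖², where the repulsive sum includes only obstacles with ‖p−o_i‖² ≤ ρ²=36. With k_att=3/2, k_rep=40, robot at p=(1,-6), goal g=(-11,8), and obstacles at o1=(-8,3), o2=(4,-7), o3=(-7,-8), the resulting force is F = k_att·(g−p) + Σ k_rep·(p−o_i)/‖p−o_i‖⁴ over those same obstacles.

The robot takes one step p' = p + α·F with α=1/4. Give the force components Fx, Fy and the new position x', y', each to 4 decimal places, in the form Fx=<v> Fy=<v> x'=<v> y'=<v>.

Fx=-19.2000 Fy=21.4000 x'=-3.8000 y'=-0.6500

F_att = 3/2·(g−p) = 3/2·(-12,14) = (-18.0000,21.0000)
o1: d²=162 > ρ²=36 → inactive
o2: d²=10 ≤ ρ²=36; F_rep = 40·(-3,1)/10² = (-1.2000,0.4000)
o3: d²=68 > ρ²=36 → inactive
F = F_att + ΣF_rep = (-19.2000,21.4000)
p' = p + 1/4·F = (-3.8000,-0.6500)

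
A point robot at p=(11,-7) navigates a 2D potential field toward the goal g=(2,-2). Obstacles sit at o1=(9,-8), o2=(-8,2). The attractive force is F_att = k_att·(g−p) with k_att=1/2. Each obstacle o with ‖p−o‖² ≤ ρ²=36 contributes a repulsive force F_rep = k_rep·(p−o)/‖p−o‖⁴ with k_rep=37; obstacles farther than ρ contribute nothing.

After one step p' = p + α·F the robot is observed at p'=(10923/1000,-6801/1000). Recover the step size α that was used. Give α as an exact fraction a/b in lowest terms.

F_att = 1/2·(g−p) = 1/2·(-9,5) = (-4.5000,2.5000)
o1: d²=5 ≤ ρ²=36; F_rep = 37·(2,1)/5² = (2.9600,1.4800)
o2: d²=442 > ρ²=36 → inactive
F = F_att + ΣF_rep = (-1.5400,3.9800)
Δp = p'−p = (-0.0770,0.1990); α = Δx/Fx = (-77/1000) / (-77/50) = 1/20
check: Δy/Fy = (199/1000) / (199/50) = 1/20 ✓

α = 1/20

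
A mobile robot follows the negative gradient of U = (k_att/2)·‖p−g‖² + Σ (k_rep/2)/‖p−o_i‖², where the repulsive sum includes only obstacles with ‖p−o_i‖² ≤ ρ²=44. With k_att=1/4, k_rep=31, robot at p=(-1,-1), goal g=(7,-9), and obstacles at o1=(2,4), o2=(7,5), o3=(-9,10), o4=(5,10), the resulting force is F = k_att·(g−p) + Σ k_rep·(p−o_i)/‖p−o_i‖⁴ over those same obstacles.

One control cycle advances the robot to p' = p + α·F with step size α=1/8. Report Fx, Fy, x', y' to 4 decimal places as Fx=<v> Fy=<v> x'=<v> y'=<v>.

Fx=1.9196 Fy=-2.1341 x'=-0.7601 y'=-1.2668

F_att = 1/4·(g−p) = 1/4·(8,-8) = (2.0000,-2.0000)
o1: d²=34 ≤ ρ²=44; F_rep = 31·(-3,-5)/34² = (-0.0804,-0.1341)
o2: d²=100 > ρ²=44 → inactive
o3: d²=185 > ρ²=44 → inactive
o4: d²=157 > ρ²=44 → inactive
F = F_att + ΣF_rep = (1.9196,-2.1341)
p' = p + 1/8·F = (-0.7601,-1.2668)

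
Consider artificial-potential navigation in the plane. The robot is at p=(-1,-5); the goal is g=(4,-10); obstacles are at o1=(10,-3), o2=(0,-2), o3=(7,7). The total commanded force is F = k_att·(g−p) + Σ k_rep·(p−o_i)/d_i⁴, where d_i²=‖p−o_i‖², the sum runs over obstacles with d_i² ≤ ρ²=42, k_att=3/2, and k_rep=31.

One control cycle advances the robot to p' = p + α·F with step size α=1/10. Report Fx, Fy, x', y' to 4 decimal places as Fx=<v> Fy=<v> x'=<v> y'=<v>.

Fx=7.1900 Fy=-8.4300 x'=-0.2810 y'=-5.8430

F_att = 3/2·(g−p) = 3/2·(5,-5) = (7.5000,-7.5000)
o1: d²=125 > ρ²=42 → inactive
o2: d²=10 ≤ ρ²=42; F_rep = 31·(-1,-3)/10² = (-0.3100,-0.9300)
o3: d²=208 > ρ²=42 → inactive
F = F_att + ΣF_rep = (7.1900,-8.4300)
p' = p + 1/10·F = (-0.2810,-5.8430)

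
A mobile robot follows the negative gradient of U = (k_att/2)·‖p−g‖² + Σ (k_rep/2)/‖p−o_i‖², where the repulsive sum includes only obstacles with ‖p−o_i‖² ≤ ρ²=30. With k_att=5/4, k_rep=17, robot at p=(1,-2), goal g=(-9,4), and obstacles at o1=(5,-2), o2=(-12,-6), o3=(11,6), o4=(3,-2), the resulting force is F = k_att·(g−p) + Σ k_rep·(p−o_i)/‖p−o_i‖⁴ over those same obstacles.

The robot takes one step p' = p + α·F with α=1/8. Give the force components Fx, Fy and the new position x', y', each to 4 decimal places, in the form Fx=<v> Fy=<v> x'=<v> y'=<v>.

Fx=-14.8906 Fy=7.5000 x'=-0.8613 y'=-1.0625

F_att = 5/4·(g−p) = 5/4·(-10,6) = (-12.5000,7.5000)
o1: d²=16 ≤ ρ²=30; F_rep = 17·(-4,0)/16² = (-0.2656,0.0000)
o2: d²=185 > ρ²=30 → inactive
o3: d²=164 > ρ²=30 → inactive
o4: d²=4 ≤ ρ²=30; F_rep = 17·(-2,0)/4² = (-2.1250,0.0000)
F = F_att + ΣF_rep = (-14.8906,7.5000)
p' = p + 1/8·F = (-0.8613,-1.0625)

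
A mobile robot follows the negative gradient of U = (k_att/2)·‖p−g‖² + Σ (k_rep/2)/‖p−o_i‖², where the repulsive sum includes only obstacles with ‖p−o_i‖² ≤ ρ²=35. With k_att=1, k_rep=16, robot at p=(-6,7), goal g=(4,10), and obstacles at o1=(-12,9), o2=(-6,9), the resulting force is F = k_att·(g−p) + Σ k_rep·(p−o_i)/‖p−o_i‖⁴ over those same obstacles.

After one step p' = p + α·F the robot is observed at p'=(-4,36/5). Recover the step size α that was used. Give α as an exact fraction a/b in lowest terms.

α = 1/5

F_att = 1·(g−p) = 1·(10,3) = (10.0000,3.0000)
o1: d²=40 > ρ²=35 → inactive
o2: d²=4 ≤ ρ²=35; F_rep = 16·(0,-2)/4² = (0.0000,-2.0000)
F = F_att + ΣF_rep = (10.0000,1.0000)
Δp = p'−p = (2.0000,0.2000); α = Δx/Fx = (2) / (10) = 1/5
check: Δy/Fy = (1/5) / (1) = 1/5 ✓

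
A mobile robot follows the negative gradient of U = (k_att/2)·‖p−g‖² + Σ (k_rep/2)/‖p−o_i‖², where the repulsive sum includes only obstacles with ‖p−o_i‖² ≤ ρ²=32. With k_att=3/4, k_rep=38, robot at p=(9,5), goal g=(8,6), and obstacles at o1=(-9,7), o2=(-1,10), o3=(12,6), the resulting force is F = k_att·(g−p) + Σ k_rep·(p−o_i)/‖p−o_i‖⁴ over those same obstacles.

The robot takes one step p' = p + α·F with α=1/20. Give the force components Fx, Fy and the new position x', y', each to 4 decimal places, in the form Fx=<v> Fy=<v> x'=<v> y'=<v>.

Fx=-1.8900 Fy=0.3700 x'=8.9055 y'=5.0185

F_att = 3/4·(g−p) = 3/4·(-1,1) = (-0.7500,0.7500)
o1: d²=328 > ρ²=32 → inactive
o2: d²=125 > ρ²=32 → inactive
o3: d²=10 ≤ ρ²=32; F_rep = 38·(-3,-1)/10² = (-1.1400,-0.3800)
F = F_att + ΣF_rep = (-1.8900,0.3700)
p' = p + 1/20·F = (8.9055,5.0185)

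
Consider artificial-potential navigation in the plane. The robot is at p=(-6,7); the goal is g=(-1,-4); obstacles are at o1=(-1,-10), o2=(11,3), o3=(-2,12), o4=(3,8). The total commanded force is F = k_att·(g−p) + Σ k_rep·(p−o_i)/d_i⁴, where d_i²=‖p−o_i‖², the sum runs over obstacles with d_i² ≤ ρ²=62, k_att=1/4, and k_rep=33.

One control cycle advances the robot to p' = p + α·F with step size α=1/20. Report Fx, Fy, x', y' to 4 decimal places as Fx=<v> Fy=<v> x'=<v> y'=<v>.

F_att = 1/4·(g−p) = 1/4·(5,-11) = (1.2500,-2.7500)
o1: d²=314 > ρ²=62 → inactive
o2: d²=305 > ρ²=62 → inactive
o3: d²=41 ≤ ρ²=62; F_rep = 33·(-4,-5)/41² = (-0.0785,-0.0982)
o4: d²=82 > ρ²=62 → inactive
F = F_att + ΣF_rep = (1.1715,-2.8482)
p' = p + 1/20·F = (-5.9414,6.8576)

Fx=1.1715 Fy=-2.8482 x'=-5.9414 y'=6.8576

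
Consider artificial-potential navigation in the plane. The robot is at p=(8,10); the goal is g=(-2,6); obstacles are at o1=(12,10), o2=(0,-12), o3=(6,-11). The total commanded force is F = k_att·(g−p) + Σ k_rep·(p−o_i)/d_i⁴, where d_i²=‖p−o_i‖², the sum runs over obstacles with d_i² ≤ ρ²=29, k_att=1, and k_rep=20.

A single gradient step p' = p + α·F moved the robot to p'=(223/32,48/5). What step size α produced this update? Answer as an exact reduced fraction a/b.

α = 1/10

F_att = 1·(g−p) = 1·(-10,-4) = (-10.0000,-4.0000)
o1: d²=16 ≤ ρ²=29; F_rep = 20·(-4,0)/16² = (-0.3125,0.0000)
o2: d²=548 > ρ²=29 → inactive
o3: d²=445 > ρ²=29 → inactive
F = F_att + ΣF_rep = (-10.3125,-4.0000)
Δp = p'−p = (-1.0312,-0.4000); α = Δx/Fx = (-33/32) / (-165/16) = 1/10
check: Δy/Fy = (-2/5) / (-4) = 1/10 ✓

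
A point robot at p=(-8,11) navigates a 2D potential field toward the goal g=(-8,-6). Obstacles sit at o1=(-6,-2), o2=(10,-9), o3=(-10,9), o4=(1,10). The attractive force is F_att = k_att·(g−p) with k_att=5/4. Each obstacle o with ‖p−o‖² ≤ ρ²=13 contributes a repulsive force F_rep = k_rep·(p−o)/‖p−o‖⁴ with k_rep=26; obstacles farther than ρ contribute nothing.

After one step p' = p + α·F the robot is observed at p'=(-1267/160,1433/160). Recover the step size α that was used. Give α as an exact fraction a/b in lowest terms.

F_att = 5/4·(g−p) = 5/4·(0,-17) = (0.0000,-21.2500)
o1: d²=173 > ρ²=13 → inactive
o2: d²=724 > ρ²=13 → inactive
o3: d²=8 ≤ ρ²=13; F_rep = 26·(2,2)/8² = (0.8125,0.8125)
o4: d²=82 > ρ²=13 → inactive
F = F_att + ΣF_rep = (0.8125,-20.4375)
Δp = p'−p = (0.0813,-2.0438); α = Δx/Fx = (13/160) / (13/16) = 1/10
check: Δy/Fy = (-327/160) / (-327/16) = 1/10 ✓

α = 1/10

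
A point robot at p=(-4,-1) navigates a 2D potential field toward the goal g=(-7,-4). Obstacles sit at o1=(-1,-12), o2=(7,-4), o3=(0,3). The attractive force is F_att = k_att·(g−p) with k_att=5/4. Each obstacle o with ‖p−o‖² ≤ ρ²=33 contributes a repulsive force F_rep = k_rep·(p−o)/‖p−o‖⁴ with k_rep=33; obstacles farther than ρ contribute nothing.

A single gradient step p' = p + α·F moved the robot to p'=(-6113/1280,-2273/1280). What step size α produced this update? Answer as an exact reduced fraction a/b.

α = 1/5

F_att = 5/4·(g−p) = 5/4·(-3,-3) = (-3.7500,-3.7500)
o1: d²=130 > ρ²=33 → inactive
o2: d²=130 > ρ²=33 → inactive
o3: d²=32 ≤ ρ²=33; F_rep = 33·(-4,-4)/32² = (-0.1289,-0.1289)
F = F_att + ΣF_rep = (-3.8789,-3.8789)
Δp = p'−p = (-0.7758,-0.7758); α = Δx/Fx = (-993/1280) / (-993/256) = 1/5
check: Δy/Fy = (-993/1280) / (-993/256) = 1/5 ✓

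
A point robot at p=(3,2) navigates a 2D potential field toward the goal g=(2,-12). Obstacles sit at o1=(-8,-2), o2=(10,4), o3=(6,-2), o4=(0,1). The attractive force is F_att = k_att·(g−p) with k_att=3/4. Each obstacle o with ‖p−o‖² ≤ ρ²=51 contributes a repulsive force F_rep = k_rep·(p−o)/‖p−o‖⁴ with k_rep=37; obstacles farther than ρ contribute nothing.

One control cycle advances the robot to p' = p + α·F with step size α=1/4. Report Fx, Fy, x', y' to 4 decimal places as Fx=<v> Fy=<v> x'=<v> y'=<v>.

Fx=0.1824 Fy=-9.8932 x'=3.0456 y'=-0.4733

F_att = 3/4·(g−p) = 3/4·(-1,-14) = (-0.7500,-10.5000)
o1: d²=137 > ρ²=51 → inactive
o2: d²=53 > ρ²=51 → inactive
o3: d²=25 ≤ ρ²=51; F_rep = 37·(-3,4)/25² = (-0.1776,0.2368)
o4: d²=10 ≤ ρ²=51; F_rep = 37·(3,1)/10² = (1.1100,0.3700)
F = F_att + ΣF_rep = (0.1824,-9.8932)
p' = p + 1/4·F = (3.0456,-0.4733)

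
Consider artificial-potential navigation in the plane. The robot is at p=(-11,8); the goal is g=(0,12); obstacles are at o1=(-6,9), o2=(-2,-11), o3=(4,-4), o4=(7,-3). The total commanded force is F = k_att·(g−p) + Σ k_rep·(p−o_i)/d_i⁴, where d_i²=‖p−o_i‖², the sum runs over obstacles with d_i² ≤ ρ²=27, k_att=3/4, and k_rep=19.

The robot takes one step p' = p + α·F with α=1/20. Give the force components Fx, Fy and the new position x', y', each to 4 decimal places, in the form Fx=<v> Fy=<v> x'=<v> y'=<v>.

F_att = 3/4·(g−p) = 3/4·(11,4) = (8.2500,3.0000)
o1: d²=26 ≤ ρ²=27; F_rep = 19·(-5,-1)/26² = (-0.1405,-0.0281)
o2: d²=442 > ρ²=27 → inactive
o3: d²=369 > ρ²=27 → inactive
o4: d²=445 > ρ²=27 → inactive
F = F_att + ΣF_rep = (8.1095,2.9719)
p' = p + 1/20·F = (-10.5945,8.1486)

Fx=8.1095 Fy=2.9719 x'=-10.5945 y'=8.1486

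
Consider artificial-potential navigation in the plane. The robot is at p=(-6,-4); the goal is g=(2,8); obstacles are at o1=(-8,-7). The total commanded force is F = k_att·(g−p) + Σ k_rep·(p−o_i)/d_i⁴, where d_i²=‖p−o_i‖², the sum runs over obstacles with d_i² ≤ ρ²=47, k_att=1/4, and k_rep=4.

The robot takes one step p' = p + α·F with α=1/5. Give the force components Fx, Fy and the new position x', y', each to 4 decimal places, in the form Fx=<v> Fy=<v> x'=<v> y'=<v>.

Fx=2.0473 Fy=3.0710 x'=-5.5905 y'=-3.3858

F_att = 1/4·(g−p) = 1/4·(8,12) = (2.0000,3.0000)
o1: d²=13 ≤ ρ²=47; F_rep = 4·(2,3)/13² = (0.0473,0.0710)
F = F_att + ΣF_rep = (2.0473,3.0710)
p' = p + 1/5·F = (-5.5905,-3.3858)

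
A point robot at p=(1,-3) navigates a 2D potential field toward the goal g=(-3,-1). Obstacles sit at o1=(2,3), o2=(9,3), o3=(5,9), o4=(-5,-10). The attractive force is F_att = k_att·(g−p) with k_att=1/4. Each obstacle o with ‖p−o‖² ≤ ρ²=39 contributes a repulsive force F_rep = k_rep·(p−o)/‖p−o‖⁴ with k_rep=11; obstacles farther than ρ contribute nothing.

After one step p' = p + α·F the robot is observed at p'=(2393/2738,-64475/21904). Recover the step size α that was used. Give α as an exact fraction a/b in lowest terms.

α = 1/8

F_att = 1/4·(g−p) = 1/4·(-4,2) = (-1.0000,0.5000)
o1: d²=37 ≤ ρ²=39; F_rep = 11·(-1,-6)/37² = (-0.0080,-0.0482)
o2: d²=100 > ρ²=39 → inactive
o3: d²=160 > ρ²=39 → inactive
o4: d²=85 > ρ²=39 → inactive
F = F_att + ΣF_rep = (-1.0080,0.4518)
Δp = p'−p = (-0.1260,0.0565); α = Δx/Fx = (-345/2738) / (-1380/1369) = 1/8
check: Δy/Fy = (1237/21904) / (1237/2738) = 1/8 ✓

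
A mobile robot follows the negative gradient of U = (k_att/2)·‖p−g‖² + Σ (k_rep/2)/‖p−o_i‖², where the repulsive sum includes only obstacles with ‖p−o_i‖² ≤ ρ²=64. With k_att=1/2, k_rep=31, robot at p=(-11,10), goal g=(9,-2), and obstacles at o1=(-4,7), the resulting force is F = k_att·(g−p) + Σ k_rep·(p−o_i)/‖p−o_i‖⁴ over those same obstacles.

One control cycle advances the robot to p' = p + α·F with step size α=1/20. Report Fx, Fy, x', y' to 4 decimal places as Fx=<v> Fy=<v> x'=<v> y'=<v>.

Fx=9.9355 Fy=-5.9724 x'=-10.5032 y'=9.7014

F_att = 1/2·(g−p) = 1/2·(20,-12) = (10.0000,-6.0000)
o1: d²=58 ≤ ρ²=64; F_rep = 31·(-7,3)/58² = (-0.0645,0.0276)
F = F_att + ΣF_rep = (9.9355,-5.9724)
p' = p + 1/20·F = (-10.5032,9.7014)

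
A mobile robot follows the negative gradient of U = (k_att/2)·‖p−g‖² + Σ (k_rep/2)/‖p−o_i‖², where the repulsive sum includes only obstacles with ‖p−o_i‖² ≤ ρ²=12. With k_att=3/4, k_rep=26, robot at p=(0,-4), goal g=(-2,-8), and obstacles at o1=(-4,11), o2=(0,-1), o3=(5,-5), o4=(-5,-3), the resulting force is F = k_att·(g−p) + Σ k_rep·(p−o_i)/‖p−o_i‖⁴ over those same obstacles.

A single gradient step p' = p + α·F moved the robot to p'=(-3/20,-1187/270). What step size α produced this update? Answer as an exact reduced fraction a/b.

α = 1/10

F_att = 3/4·(g−p) = 3/4·(-2,-4) = (-1.5000,-3.0000)
o1: d²=241 > ρ²=12 → inactive
o2: d²=9 ≤ ρ²=12; F_rep = 26·(0,-3)/9² = (0.0000,-0.9630)
o3: d²=26 > ρ²=12 → inactive
o4: d²=26 > ρ²=12 → inactive
F = F_att + ΣF_rep = (-1.5000,-3.9630)
Δp = p'−p = (-0.1500,-0.3963); α = Δx/Fx = (-3/20) / (-3/2) = 1/10
check: Δy/Fy = (-107/270) / (-107/27) = 1/10 ✓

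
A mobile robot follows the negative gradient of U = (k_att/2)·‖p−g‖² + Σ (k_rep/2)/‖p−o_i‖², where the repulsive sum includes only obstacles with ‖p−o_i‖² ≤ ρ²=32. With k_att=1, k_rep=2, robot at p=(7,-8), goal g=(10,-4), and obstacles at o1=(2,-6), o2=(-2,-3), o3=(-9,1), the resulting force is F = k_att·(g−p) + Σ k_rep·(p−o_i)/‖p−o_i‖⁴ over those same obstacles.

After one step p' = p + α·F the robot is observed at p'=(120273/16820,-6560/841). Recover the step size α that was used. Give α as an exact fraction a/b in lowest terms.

α = 1/20

F_att = 1·(g−p) = 1·(3,4) = (3.0000,4.0000)
o1: d²=29 ≤ ρ²=32; F_rep = 2·(5,-2)/29² = (0.0119,-0.0048)
o2: d²=106 > ρ²=32 → inactive
o3: d²=337 > ρ²=32 → inactive
F = F_att + ΣF_rep = (3.0119,3.9952)
Δp = p'−p = (0.1506,0.1998); α = Δx/Fx = (2533/16820) / (2533/841) = 1/20
check: Δy/Fy = (168/841) / (3360/841) = 1/20 ✓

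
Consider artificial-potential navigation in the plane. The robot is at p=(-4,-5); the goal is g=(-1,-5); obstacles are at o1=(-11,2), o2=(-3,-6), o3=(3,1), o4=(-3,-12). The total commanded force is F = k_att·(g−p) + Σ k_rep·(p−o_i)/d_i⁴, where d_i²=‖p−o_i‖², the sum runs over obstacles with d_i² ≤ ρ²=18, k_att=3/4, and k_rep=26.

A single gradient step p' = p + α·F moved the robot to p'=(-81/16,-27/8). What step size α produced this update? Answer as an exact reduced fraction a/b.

α = 1/4

F_att = 3/4·(g−p) = 3/4·(3,0) = (2.2500,0.0000)
o1: d²=98 > ρ²=18 → inactive
o2: d²=2 ≤ ρ²=18; F_rep = 26·(-1,1)/2² = (-6.5000,6.5000)
o3: d²=85 > ρ²=18 → inactive
o4: d²=50 > ρ²=18 → inactive
F = F_att + ΣF_rep = (-4.2500,6.5000)
Δp = p'−p = (-1.0625,1.6250); α = Δx/Fx = (-17/16) / (-17/4) = 1/4
check: Δy/Fy = (13/8) / (13/2) = 1/4 ✓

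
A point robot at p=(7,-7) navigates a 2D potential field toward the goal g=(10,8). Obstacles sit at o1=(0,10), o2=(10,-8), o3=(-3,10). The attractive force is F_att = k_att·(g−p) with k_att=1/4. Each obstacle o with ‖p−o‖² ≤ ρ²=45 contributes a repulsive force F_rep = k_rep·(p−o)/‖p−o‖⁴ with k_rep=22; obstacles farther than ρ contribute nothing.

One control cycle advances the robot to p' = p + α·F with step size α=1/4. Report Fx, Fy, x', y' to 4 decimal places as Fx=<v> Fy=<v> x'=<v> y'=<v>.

Fx=0.0900 Fy=3.9700 x'=7.0225 y'=-6.0075

F_att = 1/4·(g−p) = 1/4·(3,15) = (0.7500,3.7500)
o1: d²=338 > ρ²=45 → inactive
o2: d²=10 ≤ ρ²=45; F_rep = 22·(-3,1)/10² = (-0.6600,0.2200)
o3: d²=389 > ρ²=45 → inactive
F = F_att + ΣF_rep = (0.0900,3.9700)
p' = p + 1/4·F = (7.0225,-6.0075)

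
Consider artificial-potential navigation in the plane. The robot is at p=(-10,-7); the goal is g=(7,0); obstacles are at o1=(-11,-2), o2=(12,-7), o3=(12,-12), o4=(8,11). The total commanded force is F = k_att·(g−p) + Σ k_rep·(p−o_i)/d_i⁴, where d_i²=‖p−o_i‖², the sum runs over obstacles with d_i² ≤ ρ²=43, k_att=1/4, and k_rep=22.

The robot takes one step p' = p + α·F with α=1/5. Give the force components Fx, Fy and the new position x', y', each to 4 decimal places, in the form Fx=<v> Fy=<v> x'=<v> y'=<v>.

Fx=4.2825 Fy=1.5873 x'=-9.1435 y'=-6.6825

F_att = 1/4·(g−p) = 1/4·(17,7) = (4.2500,1.7500)
o1: d²=26 ≤ ρ²=43; F_rep = 22·(1,-5)/26² = (0.0325,-0.1627)
o2: d²=484 > ρ²=43 → inactive
o3: d²=509 > ρ²=43 → inactive
o4: d²=648 > ρ²=43 → inactive
F = F_att + ΣF_rep = (4.2825,1.5873)
p' = p + 1/5·F = (-9.1435,-6.6825)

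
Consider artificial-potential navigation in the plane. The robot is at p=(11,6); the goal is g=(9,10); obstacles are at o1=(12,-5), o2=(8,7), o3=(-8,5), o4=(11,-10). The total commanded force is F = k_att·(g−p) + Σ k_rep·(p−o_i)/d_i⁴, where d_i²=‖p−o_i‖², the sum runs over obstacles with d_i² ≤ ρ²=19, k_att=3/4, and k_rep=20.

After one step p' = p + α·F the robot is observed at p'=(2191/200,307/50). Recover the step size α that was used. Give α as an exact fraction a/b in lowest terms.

F_att = 3/4·(g−p) = 3/4·(-2,4) = (-1.5000,3.0000)
o1: d²=122 > ρ²=19 → inactive
o2: d²=10 ≤ ρ²=19; F_rep = 20·(3,-1)/10² = (0.6000,-0.2000)
o3: d²=362 > ρ²=19 → inactive
o4: d²=256 > ρ²=19 → inactive
F = F_att + ΣF_rep = (-0.9000,2.8000)
Δp = p'−p = (-0.0450,0.1400); α = Δx/Fx = (-9/200) / (-9/10) = 1/20
check: Δy/Fy = (7/50) / (14/5) = 1/20 ✓

α = 1/20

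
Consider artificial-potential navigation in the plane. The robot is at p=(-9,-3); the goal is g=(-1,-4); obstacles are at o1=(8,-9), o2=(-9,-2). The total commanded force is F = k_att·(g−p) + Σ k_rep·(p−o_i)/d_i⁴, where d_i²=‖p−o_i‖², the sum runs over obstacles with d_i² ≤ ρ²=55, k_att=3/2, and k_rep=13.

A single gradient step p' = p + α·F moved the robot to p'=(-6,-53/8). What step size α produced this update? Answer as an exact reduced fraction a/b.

F_att = 3/2·(g−p) = 3/2·(8,-1) = (12.0000,-1.5000)
o1: d²=325 > ρ²=55 → inactive
o2: d²=1 ≤ ρ²=55; F_rep = 13·(0,-1)/1² = (0.0000,-13.0000)
F = F_att + ΣF_rep = (12.0000,-14.5000)
Δp = p'−p = (3.0000,-3.6250); α = Δx/Fx = (3) / (12) = 1/4
check: Δy/Fy = (-29/8) / (-29/2) = 1/4 ✓

α = 1/4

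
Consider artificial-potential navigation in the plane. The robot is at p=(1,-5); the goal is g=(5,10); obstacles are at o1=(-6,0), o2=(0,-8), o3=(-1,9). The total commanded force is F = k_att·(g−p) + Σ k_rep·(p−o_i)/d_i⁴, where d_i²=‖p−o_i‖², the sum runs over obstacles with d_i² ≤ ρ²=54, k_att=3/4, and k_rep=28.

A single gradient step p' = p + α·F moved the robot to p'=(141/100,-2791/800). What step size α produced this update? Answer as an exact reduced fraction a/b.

F_att = 3/4·(g−p) = 3/4·(4,15) = (3.0000,11.2500)
o1: d²=74 > ρ²=54 → inactive
o2: d²=10 ≤ ρ²=54; F_rep = 28·(1,3)/10² = (0.2800,0.8400)
o3: d²=200 > ρ²=54 → inactive
F = F_att + ΣF_rep = (3.2800,12.0900)
Δp = p'−p = (0.4100,1.5112); α = Δx/Fx = (41/100) / (82/25) = 1/8
check: Δy/Fy = (1209/800) / (1209/100) = 1/8 ✓

α = 1/8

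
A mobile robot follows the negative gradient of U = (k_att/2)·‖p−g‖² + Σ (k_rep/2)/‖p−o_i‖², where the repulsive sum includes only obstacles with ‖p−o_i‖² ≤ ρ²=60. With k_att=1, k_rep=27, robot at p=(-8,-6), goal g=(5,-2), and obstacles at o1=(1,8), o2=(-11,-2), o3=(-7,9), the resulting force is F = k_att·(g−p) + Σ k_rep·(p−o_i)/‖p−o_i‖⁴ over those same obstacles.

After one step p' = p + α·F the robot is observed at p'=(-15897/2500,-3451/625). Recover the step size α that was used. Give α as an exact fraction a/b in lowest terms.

F_att = 1·(g−p) = 1·(13,4) = (13.0000,4.0000)
o1: d²=277 > ρ²=60 → inactive
o2: d²=25 ≤ ρ²=60; F_rep = 27·(3,-4)/25² = (0.1296,-0.1728)
o3: d²=226 > ρ²=60 → inactive
F = F_att + ΣF_rep = (13.1296,3.8272)
Δp = p'−p = (1.6412,0.4784); α = Δx/Fx = (4103/2500) / (8206/625) = 1/8
check: Δy/Fy = (299/625) / (2392/625) = 1/8 ✓

α = 1/8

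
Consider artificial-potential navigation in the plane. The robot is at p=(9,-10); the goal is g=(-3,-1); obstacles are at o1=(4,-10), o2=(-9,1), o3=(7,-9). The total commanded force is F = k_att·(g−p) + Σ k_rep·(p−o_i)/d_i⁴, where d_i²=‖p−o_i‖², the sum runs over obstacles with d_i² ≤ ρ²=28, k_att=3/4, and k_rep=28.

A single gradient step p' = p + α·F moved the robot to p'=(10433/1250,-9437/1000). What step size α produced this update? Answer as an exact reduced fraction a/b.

F_att = 3/4·(g−p) = 3/4·(-12,9) = (-9.0000,6.7500)
o1: d²=25 ≤ ρ²=28; F_rep = 28·(5,0)/25² = (0.2240,0.0000)
o2: d²=445 > ρ²=28 → inactive
o3: d²=5 ≤ ρ²=28; F_rep = 28·(2,-1)/5² = (2.2400,-1.1200)
F = F_att + ΣF_rep = (-6.5360,5.6300)
Δp = p'−p = (-0.6536,0.5630); α = Δx/Fx = (-817/1250) / (-817/125) = 1/10
check: Δy/Fy = (563/1000) / (563/100) = 1/10 ✓

α = 1/10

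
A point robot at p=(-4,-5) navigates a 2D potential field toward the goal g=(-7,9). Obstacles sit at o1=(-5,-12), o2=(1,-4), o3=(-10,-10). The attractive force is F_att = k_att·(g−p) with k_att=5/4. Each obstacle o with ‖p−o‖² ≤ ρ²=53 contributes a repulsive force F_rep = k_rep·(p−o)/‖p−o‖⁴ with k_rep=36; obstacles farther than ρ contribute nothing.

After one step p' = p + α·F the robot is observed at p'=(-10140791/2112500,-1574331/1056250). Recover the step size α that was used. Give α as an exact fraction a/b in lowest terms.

F_att = 5/4·(g−p) = 5/4·(-3,14) = (-3.7500,17.5000)
o1: d²=50 ≤ ρ²=53; F_rep = 36·(1,7)/50² = (0.0144,0.1008)
o2: d²=26 ≤ ρ²=53; F_rep = 36·(-5,-1)/26² = (-0.2663,-0.0533)
o3: d²=61 > ρ²=53 → inactive
F = F_att + ΣF_rep = (-4.0019,17.5475)
Δp = p'−p = (-0.8004,3.5095); α = Δx/Fx = (-1690791/2112500) / (-1690791/422500) = 1/5
check: Δy/Fy = (3706919/1056250) / (3706919/211250) = 1/5 ✓

α = 1/5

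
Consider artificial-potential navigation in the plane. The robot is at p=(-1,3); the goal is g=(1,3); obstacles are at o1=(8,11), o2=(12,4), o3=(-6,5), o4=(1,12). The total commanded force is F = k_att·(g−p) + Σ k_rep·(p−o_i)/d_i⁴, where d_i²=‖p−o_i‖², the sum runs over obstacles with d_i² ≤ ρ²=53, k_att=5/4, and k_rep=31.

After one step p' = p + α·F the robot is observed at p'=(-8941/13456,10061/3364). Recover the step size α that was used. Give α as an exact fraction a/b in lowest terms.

α = 1/8

F_att = 5/4·(g−p) = 5/4·(2,0) = (2.5000,0.0000)
o1: d²=145 > ρ²=53 → inactive
o2: d²=170 > ρ²=53 → inactive
o3: d²=29 ≤ ρ²=53; F_rep = 31·(5,-2)/29² = (0.1843,-0.0737)
o4: d²=85 > ρ²=53 → inactive
F = F_att + ΣF_rep = (2.6843,-0.0737)
Δp = p'−p = (0.3355,-0.0092); α = Δx/Fx = (4515/13456) / (4515/1682) = 1/8
check: Δy/Fy = (-31/3364) / (-62/841) = 1/8 ✓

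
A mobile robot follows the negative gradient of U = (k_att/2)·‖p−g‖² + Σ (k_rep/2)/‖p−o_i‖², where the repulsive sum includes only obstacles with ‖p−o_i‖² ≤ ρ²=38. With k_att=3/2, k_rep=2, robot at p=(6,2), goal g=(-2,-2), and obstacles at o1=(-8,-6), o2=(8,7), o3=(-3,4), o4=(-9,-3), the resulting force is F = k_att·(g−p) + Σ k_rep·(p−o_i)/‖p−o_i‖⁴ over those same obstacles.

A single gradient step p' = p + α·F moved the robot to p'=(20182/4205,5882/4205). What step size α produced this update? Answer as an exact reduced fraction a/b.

α = 1/10

F_att = 3/2·(g−p) = 3/2·(-8,-4) = (-12.0000,-6.0000)
o1: d²=260 > ρ²=38 → inactive
o2: d²=29 ≤ ρ²=38; F_rep = 2·(-2,-5)/29² = (-0.0048,-0.0119)
o3: d²=85 > ρ²=38 → inactive
o4: d²=250 > ρ²=38 → inactive
F = F_att + ΣF_rep = (-12.0048,-6.0119)
Δp = p'−p = (-1.2005,-0.6012); α = Δx/Fx = (-5048/4205) / (-10096/841) = 1/10
check: Δy/Fy = (-2528/4205) / (-5056/841) = 1/10 ✓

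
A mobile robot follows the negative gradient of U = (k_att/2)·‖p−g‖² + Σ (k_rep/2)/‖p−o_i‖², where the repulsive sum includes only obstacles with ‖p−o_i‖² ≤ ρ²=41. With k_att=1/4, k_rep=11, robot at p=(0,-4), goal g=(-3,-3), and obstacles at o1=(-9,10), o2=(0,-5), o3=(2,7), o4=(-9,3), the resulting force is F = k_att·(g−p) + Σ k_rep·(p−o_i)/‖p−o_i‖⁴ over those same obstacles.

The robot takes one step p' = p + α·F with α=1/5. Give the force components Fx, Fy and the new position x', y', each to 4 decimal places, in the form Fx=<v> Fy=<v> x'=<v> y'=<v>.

Fx=-0.7500 Fy=11.2500 x'=-0.1500 y'=-1.7500

F_att = 1/4·(g−p) = 1/4·(-3,1) = (-0.7500,0.2500)
o1: d²=277 > ρ²=41 → inactive
o2: d²=1 ≤ ρ²=41; F_rep = 11·(0,1)/1² = (0.0000,11.0000)
o3: d²=125 > ρ²=41 → inactive
o4: d²=130 > ρ²=41 → inactive
F = F_att + ΣF_rep = (-0.7500,11.2500)
p' = p + 1/5·F = (-0.1500,-1.7500)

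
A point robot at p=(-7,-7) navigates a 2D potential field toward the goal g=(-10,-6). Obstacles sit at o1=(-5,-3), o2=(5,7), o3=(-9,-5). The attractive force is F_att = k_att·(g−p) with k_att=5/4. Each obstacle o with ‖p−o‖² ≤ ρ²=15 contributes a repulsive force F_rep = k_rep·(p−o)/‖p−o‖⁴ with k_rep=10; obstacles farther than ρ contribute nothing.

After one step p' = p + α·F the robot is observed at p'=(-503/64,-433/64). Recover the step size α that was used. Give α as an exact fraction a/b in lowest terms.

F_att = 5/4·(g−p) = 5/4·(-3,1) = (-3.7500,1.2500)
o1: d²=20 > ρ²=15 → inactive
o2: d²=340 > ρ²=15 → inactive
o3: d²=8 ≤ ρ²=15; F_rep = 10·(2,-2)/8² = (0.3125,-0.3125)
F = F_att + ΣF_rep = (-3.4375,0.9375)
Δp = p'−p = (-0.8594,0.2344); α = Δx/Fx = (-55/64) / (-55/16) = 1/4
check: Δy/Fy = (15/64) / (15/16) = 1/4 ✓

α = 1/4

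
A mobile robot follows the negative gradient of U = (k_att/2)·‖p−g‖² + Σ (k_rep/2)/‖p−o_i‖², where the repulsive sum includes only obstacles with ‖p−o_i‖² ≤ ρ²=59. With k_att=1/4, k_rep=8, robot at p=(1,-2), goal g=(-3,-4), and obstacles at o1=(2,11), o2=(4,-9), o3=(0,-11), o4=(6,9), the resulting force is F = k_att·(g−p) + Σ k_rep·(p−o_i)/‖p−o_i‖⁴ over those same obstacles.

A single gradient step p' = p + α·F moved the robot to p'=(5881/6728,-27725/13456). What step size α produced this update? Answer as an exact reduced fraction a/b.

α = 1/8

F_att = 1/4·(g−p) = 1/4·(-4,-2) = (-1.0000,-0.5000)
o1: d²=170 > ρ²=59 → inactive
o2: d²=58 ≤ ρ²=59; F_rep = 8·(-3,7)/58² = (-0.0071,0.0166)
o3: d²=82 > ρ²=59 → inactive
o4: d²=146 > ρ²=59 → inactive
F = F_att + ΣF_rep = (-1.0071,-0.4834)
Δp = p'−p = (-0.1259,-0.0604); α = Δx/Fx = (-847/6728) / (-847/841) = 1/8
check: Δy/Fy = (-813/13456) / (-813/1682) = 1/8 ✓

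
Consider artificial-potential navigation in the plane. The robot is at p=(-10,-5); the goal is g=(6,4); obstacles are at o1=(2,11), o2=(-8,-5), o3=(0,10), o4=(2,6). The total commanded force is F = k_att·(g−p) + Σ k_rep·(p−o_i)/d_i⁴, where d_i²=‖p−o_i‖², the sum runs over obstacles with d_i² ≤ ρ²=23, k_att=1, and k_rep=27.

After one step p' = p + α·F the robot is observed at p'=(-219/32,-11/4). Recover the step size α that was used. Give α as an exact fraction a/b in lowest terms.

α = 1/4

F_att = 1·(g−p) = 1·(16,9) = (16.0000,9.0000)
o1: d²=400 > ρ²=23 → inactive
o2: d²=4 ≤ ρ²=23; F_rep = 27·(-2,0)/4² = (-3.3750,0.0000)
o3: d²=325 > ρ²=23 → inactive
o4: d²=265 > ρ²=23 → inactive
F = F_att + ΣF_rep = (12.6250,9.0000)
Δp = p'−p = (3.1562,2.2500); α = Δx/Fx = (101/32) / (101/8) = 1/4
check: Δy/Fy = (9/4) / (9) = 1/4 ✓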